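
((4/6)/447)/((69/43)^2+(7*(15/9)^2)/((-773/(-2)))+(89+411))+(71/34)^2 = 4.36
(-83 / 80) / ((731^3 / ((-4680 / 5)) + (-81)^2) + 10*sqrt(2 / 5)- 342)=9089496*sqrt(10) / 740343298008614045 + 3736762763877 / 1480686596017228090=0.00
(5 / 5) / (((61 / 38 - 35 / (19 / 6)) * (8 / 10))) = -95 / 718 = -0.13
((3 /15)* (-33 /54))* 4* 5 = -22 /9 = -2.44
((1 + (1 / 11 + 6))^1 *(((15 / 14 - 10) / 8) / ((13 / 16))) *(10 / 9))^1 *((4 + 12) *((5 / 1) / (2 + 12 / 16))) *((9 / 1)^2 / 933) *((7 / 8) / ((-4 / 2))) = 450000 / 37631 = 11.96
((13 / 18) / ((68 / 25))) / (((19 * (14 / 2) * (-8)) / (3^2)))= -325 / 144704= -0.00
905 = 905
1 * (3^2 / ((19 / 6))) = 54 / 19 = 2.84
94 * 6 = 564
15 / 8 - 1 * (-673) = 5399 / 8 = 674.88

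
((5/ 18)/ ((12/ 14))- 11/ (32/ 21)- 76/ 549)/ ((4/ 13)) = -4818749/ 210816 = -22.86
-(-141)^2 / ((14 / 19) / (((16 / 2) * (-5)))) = 7554780 / 7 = 1079254.29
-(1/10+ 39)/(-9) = 391/90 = 4.34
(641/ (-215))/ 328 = -641/ 70520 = -0.01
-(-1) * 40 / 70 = 4 / 7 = 0.57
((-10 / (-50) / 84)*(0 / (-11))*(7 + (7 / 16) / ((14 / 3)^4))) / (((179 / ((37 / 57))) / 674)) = 0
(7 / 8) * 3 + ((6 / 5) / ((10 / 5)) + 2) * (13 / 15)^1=2927 / 600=4.88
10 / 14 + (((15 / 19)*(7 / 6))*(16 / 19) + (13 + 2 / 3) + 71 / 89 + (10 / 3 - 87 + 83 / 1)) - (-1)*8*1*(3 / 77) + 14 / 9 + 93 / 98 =5643262693 / 311715558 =18.10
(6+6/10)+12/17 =621/85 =7.31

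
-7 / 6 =-1.17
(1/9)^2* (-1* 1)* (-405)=5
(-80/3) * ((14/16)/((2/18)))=-210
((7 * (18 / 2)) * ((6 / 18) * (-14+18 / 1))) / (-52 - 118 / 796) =-4776 / 2965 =-1.61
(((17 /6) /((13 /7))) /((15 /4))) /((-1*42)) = -17 /1755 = -0.01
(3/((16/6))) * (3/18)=3/16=0.19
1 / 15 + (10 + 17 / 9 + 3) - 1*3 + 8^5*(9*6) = 79626778 / 45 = 1769483.96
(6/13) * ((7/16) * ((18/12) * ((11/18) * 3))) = 231/416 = 0.56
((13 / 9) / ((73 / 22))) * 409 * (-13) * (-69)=34975226 / 219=159704.23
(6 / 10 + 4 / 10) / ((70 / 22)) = 11 / 35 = 0.31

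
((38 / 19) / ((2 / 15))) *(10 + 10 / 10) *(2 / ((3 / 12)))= 1320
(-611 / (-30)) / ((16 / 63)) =12831 / 160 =80.19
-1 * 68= -68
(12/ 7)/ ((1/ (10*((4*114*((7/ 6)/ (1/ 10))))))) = 91200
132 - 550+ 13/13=-417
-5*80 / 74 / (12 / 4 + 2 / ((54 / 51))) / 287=-450 / 116809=-0.00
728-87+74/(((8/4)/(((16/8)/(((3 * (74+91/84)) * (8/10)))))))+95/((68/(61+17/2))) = 5323153/7208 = 738.51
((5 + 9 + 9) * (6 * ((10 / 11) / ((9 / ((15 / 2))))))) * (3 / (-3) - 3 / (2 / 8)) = -14950 / 11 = -1359.09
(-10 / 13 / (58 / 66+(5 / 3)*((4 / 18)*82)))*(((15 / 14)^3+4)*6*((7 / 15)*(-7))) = 4262247 / 1689142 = 2.52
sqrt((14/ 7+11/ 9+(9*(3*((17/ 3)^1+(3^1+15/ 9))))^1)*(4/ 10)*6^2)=4*sqrt(254)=63.75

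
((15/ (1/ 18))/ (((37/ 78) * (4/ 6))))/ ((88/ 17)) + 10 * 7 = 382475/ 1628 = 234.94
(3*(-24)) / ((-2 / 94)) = 3384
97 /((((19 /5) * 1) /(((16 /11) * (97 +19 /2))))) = 826440 /209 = 3954.26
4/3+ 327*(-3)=-2939/3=-979.67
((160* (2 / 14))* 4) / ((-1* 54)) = -1.69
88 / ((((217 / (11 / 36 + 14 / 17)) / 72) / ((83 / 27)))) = 10094128 / 99603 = 101.34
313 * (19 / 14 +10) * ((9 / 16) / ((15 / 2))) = 149301 / 560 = 266.61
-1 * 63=-63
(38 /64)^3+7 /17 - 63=-34748549 /557056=-62.38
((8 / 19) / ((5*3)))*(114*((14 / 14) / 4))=4 / 5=0.80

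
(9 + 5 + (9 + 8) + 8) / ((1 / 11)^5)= 6280989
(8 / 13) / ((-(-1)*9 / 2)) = 16 / 117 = 0.14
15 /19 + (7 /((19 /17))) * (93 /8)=11187 /152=73.60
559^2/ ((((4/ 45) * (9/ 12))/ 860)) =4031004900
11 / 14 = 0.79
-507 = -507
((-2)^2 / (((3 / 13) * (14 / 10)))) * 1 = 12.38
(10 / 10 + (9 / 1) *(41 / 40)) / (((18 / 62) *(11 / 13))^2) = 66425281 / 392040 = 169.43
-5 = -5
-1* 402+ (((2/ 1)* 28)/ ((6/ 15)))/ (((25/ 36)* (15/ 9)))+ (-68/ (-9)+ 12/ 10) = -272.28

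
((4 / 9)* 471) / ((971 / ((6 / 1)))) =1256 / 971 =1.29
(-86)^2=7396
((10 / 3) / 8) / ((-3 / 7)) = -35 / 36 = -0.97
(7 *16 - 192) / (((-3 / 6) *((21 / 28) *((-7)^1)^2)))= 640 / 147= 4.35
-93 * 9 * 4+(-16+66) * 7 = -2998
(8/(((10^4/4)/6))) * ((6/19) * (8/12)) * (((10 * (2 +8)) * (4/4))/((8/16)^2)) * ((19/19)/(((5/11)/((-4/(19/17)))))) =-574464/45125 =-12.73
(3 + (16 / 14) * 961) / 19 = 7709 / 133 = 57.96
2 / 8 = 1 / 4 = 0.25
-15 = -15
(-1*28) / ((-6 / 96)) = 448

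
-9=-9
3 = 3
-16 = -16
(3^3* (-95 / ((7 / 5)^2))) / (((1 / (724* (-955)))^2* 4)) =-7663925287912500 / 49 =-156406638528826.53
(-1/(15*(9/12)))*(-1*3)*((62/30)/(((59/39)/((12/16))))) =403/1475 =0.27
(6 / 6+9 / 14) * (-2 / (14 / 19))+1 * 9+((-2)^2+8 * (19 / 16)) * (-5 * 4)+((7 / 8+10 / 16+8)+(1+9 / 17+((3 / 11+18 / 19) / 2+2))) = -87682117 / 348194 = -251.82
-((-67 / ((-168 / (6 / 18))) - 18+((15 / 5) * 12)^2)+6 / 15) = -3221903 / 2520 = -1278.53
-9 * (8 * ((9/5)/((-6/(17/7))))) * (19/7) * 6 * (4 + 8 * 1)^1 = 2511648/245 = 10251.62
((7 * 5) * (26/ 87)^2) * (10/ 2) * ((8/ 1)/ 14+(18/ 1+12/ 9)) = 7064200/ 22707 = 311.10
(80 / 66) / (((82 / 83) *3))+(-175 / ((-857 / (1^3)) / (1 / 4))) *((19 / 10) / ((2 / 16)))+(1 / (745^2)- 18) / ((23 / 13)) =-399163432040606 / 44405856868725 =-8.99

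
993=993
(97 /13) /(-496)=-97 /6448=-0.02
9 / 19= 0.47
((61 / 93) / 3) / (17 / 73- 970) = -4453 / 19751247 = -0.00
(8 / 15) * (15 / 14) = 4 / 7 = 0.57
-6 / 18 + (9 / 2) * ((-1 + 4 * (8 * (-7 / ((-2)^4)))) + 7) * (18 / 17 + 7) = -14813 / 51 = -290.45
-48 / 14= -24 / 7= -3.43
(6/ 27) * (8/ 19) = 16/ 171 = 0.09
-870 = -870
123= 123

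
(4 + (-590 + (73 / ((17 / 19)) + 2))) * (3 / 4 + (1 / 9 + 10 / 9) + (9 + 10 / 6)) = -431795 / 68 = -6349.93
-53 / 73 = -0.73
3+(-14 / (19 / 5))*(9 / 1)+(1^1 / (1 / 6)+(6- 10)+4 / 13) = -6879 / 247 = -27.85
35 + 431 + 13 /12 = 5605 /12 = 467.08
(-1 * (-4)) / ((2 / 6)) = 12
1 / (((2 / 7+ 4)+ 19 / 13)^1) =91 / 523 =0.17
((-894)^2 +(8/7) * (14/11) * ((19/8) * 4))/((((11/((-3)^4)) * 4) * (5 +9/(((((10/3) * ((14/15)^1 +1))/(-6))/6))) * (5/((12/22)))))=-30977724078/8738015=-3545.17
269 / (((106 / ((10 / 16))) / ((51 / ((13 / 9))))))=56.00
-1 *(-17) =17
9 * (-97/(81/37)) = -3589/9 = -398.78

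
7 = 7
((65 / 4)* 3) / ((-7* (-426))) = 0.02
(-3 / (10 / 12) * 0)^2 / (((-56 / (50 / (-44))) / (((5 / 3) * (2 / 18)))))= 0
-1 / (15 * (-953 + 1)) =1 / 14280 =0.00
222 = 222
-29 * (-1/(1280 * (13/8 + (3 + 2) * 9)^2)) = 29/2782580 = 0.00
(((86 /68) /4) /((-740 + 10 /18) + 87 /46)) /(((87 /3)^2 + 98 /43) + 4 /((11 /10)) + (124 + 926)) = -4210173 /18629949638636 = -0.00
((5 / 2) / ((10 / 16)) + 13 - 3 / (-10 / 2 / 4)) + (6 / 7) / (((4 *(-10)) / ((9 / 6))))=5423 / 280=19.37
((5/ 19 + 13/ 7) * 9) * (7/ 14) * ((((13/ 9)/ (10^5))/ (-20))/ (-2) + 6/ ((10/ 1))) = 3045601833/ 532000000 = 5.72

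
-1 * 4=-4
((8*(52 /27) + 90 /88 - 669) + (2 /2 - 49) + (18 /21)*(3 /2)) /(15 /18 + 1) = -381.43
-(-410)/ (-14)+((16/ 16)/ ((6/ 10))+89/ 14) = -893/ 42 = -21.26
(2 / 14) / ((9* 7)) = 1 / 441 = 0.00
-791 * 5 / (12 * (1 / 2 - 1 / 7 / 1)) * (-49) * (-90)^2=366272550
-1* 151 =-151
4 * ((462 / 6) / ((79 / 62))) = 19096 / 79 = 241.72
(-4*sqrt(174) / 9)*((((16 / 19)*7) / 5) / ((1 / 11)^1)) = -76.03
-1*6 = -6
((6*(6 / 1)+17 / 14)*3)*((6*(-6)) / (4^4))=-14067 / 896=-15.70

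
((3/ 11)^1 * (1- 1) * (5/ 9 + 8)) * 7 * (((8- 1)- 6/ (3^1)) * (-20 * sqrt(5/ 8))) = 0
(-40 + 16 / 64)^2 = 25281 / 16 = 1580.06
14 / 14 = 1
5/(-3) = -5/3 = -1.67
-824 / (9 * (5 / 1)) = -824 / 45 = -18.31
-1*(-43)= 43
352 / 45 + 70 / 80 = 3131 / 360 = 8.70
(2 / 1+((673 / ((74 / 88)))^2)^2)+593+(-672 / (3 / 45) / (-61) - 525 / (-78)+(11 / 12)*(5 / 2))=14633741957631235239067 / 35669032152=410264621009.93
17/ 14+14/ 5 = 281/ 70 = 4.01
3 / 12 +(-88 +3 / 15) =-87.55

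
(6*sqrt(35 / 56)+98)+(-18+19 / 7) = 3*sqrt(10) / 2+579 / 7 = 87.46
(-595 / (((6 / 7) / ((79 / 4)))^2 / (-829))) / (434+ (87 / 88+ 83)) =21003291155 / 41544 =505567.38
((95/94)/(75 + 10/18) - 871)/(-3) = 11134693/38352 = 290.33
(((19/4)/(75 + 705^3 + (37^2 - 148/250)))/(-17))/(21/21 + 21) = -2375/65525560792296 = -0.00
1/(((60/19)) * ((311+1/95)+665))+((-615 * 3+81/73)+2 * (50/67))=-10026292331885/5441980932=-1842.40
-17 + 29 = 12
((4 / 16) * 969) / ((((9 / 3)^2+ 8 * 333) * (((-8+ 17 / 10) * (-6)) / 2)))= 1615 / 336798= 0.00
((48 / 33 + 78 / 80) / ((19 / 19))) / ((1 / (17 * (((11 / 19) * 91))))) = 1653743 / 760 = 2175.98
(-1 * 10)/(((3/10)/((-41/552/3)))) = 1025/1242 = 0.83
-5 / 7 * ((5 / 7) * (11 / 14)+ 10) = -7.54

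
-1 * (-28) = 28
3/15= 1/5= 0.20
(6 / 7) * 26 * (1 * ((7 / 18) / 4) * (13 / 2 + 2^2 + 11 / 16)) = 2327 / 96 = 24.24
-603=-603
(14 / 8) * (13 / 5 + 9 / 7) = 34 / 5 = 6.80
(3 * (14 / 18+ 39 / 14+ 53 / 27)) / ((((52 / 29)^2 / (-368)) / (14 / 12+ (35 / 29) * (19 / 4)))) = -477923509 / 36504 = -13092.36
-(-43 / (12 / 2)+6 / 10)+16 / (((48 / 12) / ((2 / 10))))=221 / 30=7.37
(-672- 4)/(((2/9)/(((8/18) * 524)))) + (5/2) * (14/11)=-708444.82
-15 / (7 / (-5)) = 75 / 7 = 10.71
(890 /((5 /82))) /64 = 3649 /16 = 228.06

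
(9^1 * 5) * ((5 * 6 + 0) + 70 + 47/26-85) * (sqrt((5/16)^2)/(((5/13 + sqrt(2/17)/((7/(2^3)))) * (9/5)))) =-227513125/25824 + 4970875 * sqrt(34)/3228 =169.08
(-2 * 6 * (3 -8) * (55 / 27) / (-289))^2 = 1210000 / 6765201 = 0.18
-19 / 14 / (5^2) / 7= -19 / 2450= -0.01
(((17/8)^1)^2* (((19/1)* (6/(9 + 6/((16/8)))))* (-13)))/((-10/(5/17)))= 4199/256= 16.40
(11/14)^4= 14641/38416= 0.38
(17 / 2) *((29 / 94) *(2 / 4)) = 493 / 376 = 1.31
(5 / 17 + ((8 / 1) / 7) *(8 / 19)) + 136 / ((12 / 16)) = 1235243 / 6783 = 182.11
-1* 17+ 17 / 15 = -238 / 15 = -15.87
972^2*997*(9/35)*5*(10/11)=1100980108.05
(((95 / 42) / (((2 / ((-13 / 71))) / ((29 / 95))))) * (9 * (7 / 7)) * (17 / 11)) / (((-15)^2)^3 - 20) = -19227 / 249089750140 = -0.00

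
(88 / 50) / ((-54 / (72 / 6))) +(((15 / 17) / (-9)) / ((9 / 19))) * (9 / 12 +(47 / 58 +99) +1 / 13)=-40800031 / 1922700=-21.22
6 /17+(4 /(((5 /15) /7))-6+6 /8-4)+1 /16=20445 /272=75.17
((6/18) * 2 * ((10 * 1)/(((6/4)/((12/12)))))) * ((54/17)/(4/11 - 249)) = -0.06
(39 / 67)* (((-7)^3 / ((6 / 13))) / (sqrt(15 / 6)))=-57967* sqrt(10) / 670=-273.59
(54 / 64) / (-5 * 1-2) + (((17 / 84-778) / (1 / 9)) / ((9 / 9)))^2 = 76835919861 / 1568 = 49002499.91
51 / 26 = 1.96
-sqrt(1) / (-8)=1 / 8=0.12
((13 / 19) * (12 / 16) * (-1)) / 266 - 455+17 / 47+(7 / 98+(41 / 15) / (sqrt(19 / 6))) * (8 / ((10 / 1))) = -2159615133 / 4750760+164 * sqrt(114) / 1425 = -453.35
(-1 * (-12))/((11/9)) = 108/11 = 9.82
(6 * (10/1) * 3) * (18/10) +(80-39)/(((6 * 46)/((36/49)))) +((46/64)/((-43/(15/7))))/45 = 1507834985/4652256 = 324.11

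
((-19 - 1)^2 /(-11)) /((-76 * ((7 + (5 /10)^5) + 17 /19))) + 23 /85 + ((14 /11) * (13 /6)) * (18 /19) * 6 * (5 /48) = 672456207 /342438140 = 1.96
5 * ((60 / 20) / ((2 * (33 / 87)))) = 435 / 22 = 19.77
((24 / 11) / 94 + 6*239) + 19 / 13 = 9647893 / 6721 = 1435.48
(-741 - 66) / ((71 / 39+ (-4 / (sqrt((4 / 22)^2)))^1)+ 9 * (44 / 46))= 723879 / 10379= 69.74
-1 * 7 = -7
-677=-677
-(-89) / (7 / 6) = 534 / 7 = 76.29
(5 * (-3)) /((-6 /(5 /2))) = 25 /4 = 6.25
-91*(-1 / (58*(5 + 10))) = 91 / 870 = 0.10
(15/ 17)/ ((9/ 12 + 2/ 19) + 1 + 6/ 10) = 1900/ 5287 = 0.36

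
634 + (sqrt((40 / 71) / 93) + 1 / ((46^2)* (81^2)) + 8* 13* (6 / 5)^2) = 2* sqrt(66030) / 6603 + 272024991169 / 347076900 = 783.84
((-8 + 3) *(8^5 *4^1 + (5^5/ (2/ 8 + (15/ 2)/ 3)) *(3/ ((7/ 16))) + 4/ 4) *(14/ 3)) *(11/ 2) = -17821035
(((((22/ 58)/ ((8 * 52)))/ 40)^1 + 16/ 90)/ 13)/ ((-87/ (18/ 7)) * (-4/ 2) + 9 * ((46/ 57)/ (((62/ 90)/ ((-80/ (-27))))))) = 90964571/ 657817395456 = 0.00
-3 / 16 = -0.19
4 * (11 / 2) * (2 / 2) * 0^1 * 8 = 0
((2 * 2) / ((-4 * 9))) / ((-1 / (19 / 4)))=19 / 36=0.53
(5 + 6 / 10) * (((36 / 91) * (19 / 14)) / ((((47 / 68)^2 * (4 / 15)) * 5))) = 4744224 / 1005095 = 4.72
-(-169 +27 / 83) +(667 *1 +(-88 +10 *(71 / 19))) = 1238013 / 1577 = 785.04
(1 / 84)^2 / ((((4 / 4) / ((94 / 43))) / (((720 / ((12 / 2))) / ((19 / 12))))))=940 / 40033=0.02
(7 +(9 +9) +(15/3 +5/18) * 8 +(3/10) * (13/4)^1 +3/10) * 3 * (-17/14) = -419203/1680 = -249.53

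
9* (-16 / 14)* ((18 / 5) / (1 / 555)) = -143856 / 7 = -20550.86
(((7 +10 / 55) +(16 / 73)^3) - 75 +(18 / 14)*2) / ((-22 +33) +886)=-0.07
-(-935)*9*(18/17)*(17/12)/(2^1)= 25245/4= 6311.25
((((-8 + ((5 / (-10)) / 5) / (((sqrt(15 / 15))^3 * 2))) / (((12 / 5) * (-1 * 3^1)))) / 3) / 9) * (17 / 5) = 2737 / 19440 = 0.14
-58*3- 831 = -1005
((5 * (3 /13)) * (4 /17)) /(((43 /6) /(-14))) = -0.53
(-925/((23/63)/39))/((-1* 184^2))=2272725/778688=2.92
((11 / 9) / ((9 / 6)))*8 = 176 / 27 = 6.52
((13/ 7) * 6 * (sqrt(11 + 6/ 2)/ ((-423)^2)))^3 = 35152 * sqrt(14)/ 10396197470714643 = 0.00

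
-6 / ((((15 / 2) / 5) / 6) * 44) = -6 / 11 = -0.55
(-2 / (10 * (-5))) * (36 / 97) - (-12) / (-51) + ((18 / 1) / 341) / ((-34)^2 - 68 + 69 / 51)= -19125971434 / 86778336425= -0.22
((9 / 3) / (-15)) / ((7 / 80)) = -16 / 7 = -2.29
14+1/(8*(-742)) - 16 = -11873/5936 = -2.00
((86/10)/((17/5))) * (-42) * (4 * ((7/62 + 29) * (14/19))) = -9115.67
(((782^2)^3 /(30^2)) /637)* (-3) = -57171623763421456 /47775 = -1196684955801.60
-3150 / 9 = -350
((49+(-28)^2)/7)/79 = 119/79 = 1.51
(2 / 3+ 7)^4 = 279841 / 81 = 3454.83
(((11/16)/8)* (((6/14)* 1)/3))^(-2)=802816/121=6634.84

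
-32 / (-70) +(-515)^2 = 9282891 / 35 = 265225.46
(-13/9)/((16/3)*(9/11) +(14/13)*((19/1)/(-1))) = 1859/20718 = 0.09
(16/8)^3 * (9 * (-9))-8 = -656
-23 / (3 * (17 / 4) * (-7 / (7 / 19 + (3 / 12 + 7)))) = 4439 / 2261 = 1.96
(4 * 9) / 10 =18 / 5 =3.60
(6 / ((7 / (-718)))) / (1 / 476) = -292944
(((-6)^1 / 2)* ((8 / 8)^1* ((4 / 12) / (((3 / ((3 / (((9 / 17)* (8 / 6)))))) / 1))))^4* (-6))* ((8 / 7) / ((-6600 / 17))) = -1419857 / 538876800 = -0.00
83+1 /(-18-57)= 6224 /75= 82.99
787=787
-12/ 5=-2.40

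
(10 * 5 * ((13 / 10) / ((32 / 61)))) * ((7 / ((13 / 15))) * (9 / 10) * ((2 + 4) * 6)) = 518805 / 16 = 32425.31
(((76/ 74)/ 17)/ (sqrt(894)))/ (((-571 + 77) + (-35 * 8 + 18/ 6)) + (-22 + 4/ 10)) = -95 * sqrt(894)/ 1114248969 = -0.00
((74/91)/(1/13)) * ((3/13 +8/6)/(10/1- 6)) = 2257/546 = 4.13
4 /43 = 0.09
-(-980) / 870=98 / 87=1.13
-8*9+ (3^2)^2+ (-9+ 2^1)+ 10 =12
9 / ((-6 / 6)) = -9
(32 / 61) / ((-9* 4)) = -0.01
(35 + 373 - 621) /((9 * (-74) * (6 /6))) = 71 /222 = 0.32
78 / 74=39 / 37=1.05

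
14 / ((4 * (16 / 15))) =105 / 32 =3.28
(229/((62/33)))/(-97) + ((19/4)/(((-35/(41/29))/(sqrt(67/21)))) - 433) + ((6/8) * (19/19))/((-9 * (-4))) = -62675849/144336 - 779 * sqrt(1407)/85260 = -434.58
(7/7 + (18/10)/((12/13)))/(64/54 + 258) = 1593/139960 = 0.01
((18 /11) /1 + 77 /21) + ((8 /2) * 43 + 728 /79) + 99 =744346 /2607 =285.52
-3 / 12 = -1 / 4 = -0.25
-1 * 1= -1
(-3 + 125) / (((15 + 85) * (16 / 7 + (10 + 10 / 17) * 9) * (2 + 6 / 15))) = 7259 / 1393440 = 0.01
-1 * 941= -941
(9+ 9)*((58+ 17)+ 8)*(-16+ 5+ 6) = -7470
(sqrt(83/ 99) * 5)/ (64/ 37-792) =-37 * sqrt(913)/ 192984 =-0.01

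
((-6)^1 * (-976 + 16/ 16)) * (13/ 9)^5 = 241340450/ 6561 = 36784.10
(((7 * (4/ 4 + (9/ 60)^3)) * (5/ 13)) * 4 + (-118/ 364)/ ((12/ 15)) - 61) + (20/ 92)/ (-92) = -74951691/ 1481200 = -50.60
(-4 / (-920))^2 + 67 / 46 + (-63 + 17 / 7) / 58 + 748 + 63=8713512253 / 10738700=811.41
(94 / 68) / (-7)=-0.20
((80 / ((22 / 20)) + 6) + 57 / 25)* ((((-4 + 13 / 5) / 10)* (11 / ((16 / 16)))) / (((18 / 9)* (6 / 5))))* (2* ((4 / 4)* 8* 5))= -311878 / 75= -4158.37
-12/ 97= -0.12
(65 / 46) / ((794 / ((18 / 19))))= 585 / 346978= 0.00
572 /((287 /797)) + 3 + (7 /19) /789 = 6847066304 /4302417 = 1591.45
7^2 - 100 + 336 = 285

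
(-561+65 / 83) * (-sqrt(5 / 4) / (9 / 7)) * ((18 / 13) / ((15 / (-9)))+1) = 1790173 * sqrt(5) / 48555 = 82.44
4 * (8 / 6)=16 / 3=5.33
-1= -1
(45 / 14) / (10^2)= 9 / 280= 0.03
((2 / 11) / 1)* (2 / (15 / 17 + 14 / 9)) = 0.15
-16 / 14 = -1.14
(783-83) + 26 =726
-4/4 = -1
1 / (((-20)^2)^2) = 1 / 160000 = 0.00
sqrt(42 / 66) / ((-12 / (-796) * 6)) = 199 * sqrt(77) / 198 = 8.82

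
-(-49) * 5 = 245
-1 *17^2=-289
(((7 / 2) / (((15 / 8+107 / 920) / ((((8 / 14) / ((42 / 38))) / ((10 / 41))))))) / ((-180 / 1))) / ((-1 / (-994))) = -1272107 / 61830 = -20.57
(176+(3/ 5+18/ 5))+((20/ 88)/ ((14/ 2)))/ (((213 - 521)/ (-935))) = 3887237/ 21560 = 180.30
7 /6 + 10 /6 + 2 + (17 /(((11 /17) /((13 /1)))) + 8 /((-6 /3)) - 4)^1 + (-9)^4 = 455359 /66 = 6899.38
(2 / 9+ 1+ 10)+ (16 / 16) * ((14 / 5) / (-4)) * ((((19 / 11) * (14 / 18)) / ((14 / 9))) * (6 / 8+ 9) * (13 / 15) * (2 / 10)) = 2019707 / 198000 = 10.20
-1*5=-5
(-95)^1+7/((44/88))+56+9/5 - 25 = -241/5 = -48.20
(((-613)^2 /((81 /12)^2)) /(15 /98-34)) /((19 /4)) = -51.30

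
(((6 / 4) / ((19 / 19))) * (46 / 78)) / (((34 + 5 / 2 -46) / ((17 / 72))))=-391 / 17784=-0.02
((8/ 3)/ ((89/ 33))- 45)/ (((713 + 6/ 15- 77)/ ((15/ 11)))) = -293775/ 3115178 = -0.09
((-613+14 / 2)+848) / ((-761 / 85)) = -20570 / 761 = -27.03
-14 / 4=-7 / 2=-3.50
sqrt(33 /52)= sqrt(429) /26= 0.80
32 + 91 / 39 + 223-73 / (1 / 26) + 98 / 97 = -477140 / 291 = -1639.66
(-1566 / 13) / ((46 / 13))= -783 / 23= -34.04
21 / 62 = 0.34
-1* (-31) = 31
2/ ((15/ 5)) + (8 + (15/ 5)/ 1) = 35/ 3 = 11.67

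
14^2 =196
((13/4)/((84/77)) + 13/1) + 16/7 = 6137/336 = 18.26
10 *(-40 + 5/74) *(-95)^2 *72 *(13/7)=-124810335000/259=-481893185.33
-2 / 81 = -0.02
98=98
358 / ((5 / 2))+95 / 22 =16227 / 110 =147.52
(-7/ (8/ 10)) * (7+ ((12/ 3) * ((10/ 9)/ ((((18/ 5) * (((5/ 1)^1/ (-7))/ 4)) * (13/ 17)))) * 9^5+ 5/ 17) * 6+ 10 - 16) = 24776064215/ 884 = 28027221.96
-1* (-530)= 530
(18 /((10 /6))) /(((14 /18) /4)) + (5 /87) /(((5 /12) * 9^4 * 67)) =24782156852 /446180805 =55.54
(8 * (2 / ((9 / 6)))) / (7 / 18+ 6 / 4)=96 / 17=5.65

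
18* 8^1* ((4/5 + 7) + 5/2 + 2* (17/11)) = 106056/55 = 1928.29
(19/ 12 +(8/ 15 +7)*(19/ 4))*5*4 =2242/ 3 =747.33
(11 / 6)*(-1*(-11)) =121 / 6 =20.17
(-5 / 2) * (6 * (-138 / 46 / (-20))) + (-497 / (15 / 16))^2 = 252935191 / 900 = 281039.10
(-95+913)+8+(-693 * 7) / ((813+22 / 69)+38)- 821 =-0.70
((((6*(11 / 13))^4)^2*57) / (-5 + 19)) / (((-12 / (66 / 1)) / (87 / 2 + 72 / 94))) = -437506024.38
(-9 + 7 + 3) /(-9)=-1 /9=-0.11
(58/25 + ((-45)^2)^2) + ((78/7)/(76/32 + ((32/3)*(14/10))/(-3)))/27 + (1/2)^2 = 2689601519163/655900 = 4100627.41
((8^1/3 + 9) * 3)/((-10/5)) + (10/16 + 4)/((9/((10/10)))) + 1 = -1151/72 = -15.99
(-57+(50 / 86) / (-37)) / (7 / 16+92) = -0.62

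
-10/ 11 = -0.91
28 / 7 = 4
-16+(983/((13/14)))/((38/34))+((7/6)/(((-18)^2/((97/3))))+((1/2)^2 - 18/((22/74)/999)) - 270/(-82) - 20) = -38700725343563/649667304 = -59570.07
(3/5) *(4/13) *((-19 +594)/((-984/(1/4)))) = -115/4264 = -0.03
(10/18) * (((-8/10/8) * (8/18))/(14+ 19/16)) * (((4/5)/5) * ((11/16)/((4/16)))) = -352/492075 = -0.00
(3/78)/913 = 1/23738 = 0.00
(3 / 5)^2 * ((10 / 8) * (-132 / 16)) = -297 / 80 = -3.71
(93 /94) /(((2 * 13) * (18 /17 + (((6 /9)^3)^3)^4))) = 237299618404555610301 /6602966051142404758360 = 0.04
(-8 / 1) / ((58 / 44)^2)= -3872 / 841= -4.60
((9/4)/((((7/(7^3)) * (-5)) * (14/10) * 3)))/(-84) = 1/16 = 0.06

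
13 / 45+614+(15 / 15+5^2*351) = 422563 / 45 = 9390.29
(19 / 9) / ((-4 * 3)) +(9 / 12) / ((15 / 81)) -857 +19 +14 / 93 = -833.98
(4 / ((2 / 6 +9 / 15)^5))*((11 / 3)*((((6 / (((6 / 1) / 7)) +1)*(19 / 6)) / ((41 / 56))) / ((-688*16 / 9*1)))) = -0.59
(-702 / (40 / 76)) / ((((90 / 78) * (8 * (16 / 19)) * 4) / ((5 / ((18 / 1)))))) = -61009 / 5120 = -11.92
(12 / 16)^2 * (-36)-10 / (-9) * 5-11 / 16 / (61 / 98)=-69389 / 4392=-15.80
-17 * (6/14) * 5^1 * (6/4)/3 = -255/14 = -18.21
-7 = -7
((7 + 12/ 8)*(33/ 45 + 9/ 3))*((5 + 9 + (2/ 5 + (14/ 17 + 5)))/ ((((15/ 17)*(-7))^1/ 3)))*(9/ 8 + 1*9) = -3156.08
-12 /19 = -0.63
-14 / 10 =-7 / 5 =-1.40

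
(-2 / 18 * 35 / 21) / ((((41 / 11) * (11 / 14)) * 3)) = -70 / 3321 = -0.02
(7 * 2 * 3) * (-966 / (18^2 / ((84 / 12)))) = -7889 / 9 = -876.56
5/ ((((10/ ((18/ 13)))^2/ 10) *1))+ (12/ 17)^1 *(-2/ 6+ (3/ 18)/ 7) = 14884/ 20111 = 0.74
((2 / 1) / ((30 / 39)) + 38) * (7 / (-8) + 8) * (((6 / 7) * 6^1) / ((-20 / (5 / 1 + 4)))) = -133893 / 200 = -669.46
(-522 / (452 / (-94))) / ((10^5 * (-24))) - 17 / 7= -1536828623 / 632800000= -2.43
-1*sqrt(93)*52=-52*sqrt(93)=-501.47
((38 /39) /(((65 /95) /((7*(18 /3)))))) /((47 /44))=444752 /7943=55.99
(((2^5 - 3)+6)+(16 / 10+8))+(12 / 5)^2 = 1259 / 25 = 50.36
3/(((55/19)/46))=2622/55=47.67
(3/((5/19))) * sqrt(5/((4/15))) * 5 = 285 * sqrt(3)/2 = 246.82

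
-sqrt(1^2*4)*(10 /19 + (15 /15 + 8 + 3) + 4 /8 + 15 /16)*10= -21225 /76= -279.28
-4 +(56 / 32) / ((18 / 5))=-253 / 72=-3.51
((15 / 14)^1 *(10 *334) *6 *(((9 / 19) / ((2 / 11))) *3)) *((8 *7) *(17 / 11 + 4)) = 52114547.37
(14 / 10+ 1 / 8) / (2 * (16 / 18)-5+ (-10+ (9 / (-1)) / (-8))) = -0.13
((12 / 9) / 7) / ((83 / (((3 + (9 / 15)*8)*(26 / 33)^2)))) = 35152 / 3163545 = 0.01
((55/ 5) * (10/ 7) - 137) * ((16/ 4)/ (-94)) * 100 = 516.11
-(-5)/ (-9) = -5/ 9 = -0.56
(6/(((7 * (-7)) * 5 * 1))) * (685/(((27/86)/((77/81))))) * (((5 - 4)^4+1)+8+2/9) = -23846768/45927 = -519.23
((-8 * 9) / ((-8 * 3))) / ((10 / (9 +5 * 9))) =81 / 5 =16.20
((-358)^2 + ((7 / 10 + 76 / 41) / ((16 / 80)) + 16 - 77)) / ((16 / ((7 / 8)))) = 73538451 / 10496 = 7006.33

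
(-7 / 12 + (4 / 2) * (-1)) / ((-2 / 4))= 31 / 6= 5.17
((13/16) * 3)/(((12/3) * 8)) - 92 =-47065/512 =-91.92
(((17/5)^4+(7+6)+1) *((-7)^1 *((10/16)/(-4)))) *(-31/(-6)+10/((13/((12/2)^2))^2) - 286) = -8913593899/270400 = -32964.47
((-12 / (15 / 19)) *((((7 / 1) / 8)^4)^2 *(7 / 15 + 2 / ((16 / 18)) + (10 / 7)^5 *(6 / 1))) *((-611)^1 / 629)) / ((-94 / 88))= -36102579183671 / 197866291200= -182.46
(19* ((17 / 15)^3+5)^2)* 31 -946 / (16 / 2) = 1113045354439 / 45562500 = 24428.98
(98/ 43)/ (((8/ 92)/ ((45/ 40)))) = 29.49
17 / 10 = 1.70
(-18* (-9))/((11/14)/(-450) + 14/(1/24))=1020600/2116789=0.48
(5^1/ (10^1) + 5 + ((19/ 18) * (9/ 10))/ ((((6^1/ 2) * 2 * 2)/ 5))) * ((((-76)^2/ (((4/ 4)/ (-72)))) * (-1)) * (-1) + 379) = -117584519/ 48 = -2449677.48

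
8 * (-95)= -760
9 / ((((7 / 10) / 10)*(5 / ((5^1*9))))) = 8100 / 7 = 1157.14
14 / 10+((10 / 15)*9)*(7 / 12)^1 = 49 / 10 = 4.90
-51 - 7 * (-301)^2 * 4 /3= -2536981 /3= -845660.33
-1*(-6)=6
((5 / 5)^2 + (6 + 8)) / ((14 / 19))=285 / 14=20.36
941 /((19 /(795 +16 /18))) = 354757 /9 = 39417.44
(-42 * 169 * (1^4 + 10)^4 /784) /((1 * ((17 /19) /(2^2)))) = -141036753 /238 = -592591.40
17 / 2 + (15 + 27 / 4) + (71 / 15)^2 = 47389 / 900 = 52.65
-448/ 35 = -64/ 5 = -12.80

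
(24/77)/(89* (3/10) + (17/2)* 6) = 80/19943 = 0.00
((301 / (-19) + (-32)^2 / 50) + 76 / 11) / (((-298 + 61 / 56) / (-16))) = 4158336 / 6682775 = 0.62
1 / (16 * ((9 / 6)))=1 / 24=0.04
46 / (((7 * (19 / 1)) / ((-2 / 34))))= -46 / 2261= -0.02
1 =1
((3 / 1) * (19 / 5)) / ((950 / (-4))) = -6 / 125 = -0.05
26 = 26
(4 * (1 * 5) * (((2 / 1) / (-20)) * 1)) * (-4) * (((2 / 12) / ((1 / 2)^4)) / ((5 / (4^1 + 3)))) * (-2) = -896 / 15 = -59.73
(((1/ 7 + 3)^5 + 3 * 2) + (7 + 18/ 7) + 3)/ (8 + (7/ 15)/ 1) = 81986430/ 2134489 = 38.41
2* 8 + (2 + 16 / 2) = 26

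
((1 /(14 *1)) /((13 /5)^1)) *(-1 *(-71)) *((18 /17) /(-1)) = -3195 /1547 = -2.07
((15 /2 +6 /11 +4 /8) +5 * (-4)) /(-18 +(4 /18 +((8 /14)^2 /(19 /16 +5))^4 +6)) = 3171560225997933 /3261055368842269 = 0.97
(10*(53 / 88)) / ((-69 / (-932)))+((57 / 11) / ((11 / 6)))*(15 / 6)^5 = 47738995 / 133584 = 357.37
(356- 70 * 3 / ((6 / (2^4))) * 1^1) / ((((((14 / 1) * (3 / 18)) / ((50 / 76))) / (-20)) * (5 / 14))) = 3221.05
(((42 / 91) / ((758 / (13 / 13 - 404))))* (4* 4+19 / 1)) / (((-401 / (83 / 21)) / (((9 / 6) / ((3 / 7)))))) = 90055 / 303958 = 0.30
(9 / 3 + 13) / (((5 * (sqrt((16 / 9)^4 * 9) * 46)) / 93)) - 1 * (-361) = 1330991 / 3680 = 361.68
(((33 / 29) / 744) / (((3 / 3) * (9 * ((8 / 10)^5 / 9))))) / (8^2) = 34375 / 471334912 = 0.00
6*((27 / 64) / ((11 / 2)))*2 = 81 / 88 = 0.92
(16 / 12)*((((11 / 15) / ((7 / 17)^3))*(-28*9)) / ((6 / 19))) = -8214536 / 735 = -11176.24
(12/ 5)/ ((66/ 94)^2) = 8836/ 1815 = 4.87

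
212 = 212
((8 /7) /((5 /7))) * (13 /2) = 52 /5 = 10.40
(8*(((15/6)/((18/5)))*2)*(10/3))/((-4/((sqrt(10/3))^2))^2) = 6250/243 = 25.72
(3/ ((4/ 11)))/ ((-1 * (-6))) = 11/ 8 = 1.38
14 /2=7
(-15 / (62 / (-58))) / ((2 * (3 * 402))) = 145 / 24924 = 0.01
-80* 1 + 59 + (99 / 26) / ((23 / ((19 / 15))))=-62163 / 2990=-20.79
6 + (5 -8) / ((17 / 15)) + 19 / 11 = 950 / 187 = 5.08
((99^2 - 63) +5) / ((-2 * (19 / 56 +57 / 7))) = -272804 / 475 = -574.32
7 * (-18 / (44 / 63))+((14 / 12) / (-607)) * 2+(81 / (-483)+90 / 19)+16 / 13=-278183965211 / 1593145554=-174.61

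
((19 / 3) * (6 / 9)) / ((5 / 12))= 152 / 15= 10.13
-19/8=-2.38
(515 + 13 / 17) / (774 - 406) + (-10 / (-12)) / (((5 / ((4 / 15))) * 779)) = 19210922 / 13706505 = 1.40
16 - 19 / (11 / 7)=43 / 11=3.91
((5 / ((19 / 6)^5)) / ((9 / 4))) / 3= 5760 / 2476099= 0.00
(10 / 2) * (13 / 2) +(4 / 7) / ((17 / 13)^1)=7839 / 238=32.94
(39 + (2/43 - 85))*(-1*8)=15808/43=367.63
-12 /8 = -3 /2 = -1.50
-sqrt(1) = -1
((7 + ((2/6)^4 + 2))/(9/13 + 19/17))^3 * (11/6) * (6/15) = 46188949671007/510183360000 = 90.53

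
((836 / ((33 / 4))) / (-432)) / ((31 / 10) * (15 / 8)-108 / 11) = 3344 / 57105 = 0.06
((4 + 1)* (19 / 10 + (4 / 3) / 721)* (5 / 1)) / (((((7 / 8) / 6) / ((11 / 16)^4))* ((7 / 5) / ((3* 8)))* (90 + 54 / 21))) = 15057170425 / 1116315648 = 13.49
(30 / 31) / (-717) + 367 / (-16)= -22.94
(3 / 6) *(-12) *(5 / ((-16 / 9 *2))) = 135 / 16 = 8.44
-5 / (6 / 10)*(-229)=5725 / 3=1908.33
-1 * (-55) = 55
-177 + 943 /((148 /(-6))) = -215.23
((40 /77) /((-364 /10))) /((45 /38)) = -760 /63063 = -0.01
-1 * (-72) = 72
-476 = -476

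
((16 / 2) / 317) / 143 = 8 / 45331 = 0.00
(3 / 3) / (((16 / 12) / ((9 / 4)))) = 27 / 16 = 1.69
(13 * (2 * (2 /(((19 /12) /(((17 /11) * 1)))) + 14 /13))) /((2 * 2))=4115 /209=19.69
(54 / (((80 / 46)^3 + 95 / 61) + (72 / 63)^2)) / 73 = 1963826802 / 21566634769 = 0.09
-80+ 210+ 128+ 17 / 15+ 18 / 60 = 7783 / 30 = 259.43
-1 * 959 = -959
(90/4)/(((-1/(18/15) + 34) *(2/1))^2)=405/79202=0.01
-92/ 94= -46/ 47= -0.98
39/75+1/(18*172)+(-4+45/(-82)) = -12783907/3173400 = -4.03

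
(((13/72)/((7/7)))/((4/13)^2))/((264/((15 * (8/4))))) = 10985/50688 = 0.22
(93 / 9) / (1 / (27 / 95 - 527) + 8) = 1551178 / 1200627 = 1.29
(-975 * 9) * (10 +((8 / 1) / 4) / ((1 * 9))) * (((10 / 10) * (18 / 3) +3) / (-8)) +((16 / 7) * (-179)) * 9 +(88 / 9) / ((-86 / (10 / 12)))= 1580378363 / 16254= 97230.12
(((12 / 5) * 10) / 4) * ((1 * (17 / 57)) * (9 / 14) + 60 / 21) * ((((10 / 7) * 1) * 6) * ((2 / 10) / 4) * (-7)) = -7299 / 133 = -54.88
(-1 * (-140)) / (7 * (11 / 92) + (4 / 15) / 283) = 54675600 / 327233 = 167.08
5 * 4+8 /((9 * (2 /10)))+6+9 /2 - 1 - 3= 557 /18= 30.94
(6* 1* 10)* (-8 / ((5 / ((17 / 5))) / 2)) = -3264 / 5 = -652.80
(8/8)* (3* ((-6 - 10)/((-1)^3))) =48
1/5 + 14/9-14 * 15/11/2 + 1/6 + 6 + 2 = 373/990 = 0.38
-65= -65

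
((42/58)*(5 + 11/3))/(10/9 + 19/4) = 6552/6119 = 1.07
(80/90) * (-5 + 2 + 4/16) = -22/9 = -2.44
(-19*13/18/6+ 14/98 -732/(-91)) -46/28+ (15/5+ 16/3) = 123737/9828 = 12.59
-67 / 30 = -2.23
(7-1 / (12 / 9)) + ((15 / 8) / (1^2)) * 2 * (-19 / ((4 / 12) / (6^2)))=-7688.75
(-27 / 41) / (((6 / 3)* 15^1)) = -9 / 410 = -0.02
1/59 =0.02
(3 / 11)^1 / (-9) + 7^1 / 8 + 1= 487 / 264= 1.84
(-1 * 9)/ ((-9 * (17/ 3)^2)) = 9/ 289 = 0.03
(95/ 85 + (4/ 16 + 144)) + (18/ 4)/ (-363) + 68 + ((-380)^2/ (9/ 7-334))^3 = -81749687.41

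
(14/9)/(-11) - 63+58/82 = -253420/4059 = -62.43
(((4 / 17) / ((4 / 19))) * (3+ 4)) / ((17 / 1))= 133 / 289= 0.46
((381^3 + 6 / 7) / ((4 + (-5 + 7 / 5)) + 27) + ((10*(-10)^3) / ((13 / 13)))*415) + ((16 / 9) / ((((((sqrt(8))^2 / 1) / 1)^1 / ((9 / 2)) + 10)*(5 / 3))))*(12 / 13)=-7042020804383 / 3303755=-2131520.29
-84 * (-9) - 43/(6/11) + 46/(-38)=77059/114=675.96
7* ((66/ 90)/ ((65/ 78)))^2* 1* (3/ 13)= 10164/ 8125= 1.25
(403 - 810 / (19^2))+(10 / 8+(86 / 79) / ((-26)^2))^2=414218393160809 / 1029567384976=402.32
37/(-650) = -37/650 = -0.06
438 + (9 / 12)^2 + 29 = 7481 / 16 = 467.56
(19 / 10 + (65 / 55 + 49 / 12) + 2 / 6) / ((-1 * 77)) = -707 / 7260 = -0.10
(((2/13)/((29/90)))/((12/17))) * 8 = 5.41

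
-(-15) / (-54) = -5 / 18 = -0.28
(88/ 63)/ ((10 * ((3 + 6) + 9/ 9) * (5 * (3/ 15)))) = 22/ 1575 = 0.01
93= 93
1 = 1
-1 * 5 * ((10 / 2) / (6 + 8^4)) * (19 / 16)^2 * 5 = -45125 / 1050112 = -0.04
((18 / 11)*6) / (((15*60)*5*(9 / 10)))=0.00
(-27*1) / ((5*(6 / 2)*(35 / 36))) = -324 / 175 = -1.85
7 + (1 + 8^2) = 72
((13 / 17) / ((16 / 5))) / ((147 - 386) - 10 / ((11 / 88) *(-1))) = -65 / 43248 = -0.00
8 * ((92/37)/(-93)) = -736/3441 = -0.21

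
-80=-80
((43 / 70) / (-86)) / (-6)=1 / 840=0.00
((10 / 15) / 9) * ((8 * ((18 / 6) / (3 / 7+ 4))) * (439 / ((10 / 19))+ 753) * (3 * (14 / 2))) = 6221432 / 465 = 13379.42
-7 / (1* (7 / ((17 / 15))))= -17 / 15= -1.13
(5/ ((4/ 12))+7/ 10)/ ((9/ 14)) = 1099/ 45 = 24.42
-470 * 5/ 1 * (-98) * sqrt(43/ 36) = 115150 * sqrt(43)/ 3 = 251696.35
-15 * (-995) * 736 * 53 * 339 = 197363901600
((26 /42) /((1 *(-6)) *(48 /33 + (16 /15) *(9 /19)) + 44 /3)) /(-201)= -13585 /12826212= -0.00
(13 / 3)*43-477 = -872 / 3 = -290.67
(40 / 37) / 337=40 / 12469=0.00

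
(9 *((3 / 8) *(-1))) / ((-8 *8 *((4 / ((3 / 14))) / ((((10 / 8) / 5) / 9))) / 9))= 81 / 114688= 0.00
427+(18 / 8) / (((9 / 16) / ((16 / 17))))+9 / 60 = 146511 / 340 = 430.91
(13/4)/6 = 13/24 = 0.54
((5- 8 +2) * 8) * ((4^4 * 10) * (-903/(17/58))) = 63095265.88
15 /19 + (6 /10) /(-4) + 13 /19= 1.32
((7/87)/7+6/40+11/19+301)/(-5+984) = 9975539/32365740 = 0.31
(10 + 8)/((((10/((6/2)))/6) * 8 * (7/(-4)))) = -81/35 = -2.31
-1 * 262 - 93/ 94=-24721/ 94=-262.99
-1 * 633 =-633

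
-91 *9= -819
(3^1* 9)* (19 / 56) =513 / 56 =9.16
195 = 195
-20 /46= -10 /23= -0.43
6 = 6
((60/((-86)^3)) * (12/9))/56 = -5/2226196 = -0.00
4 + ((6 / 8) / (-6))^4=16385 / 4096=4.00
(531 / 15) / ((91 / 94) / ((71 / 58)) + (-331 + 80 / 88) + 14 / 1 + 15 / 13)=-84462807 / 749538775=-0.11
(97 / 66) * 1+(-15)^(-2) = 7297 / 4950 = 1.47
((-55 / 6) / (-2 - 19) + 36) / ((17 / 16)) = 36728 / 1071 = 34.29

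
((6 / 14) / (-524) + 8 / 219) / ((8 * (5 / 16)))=28687 / 2008230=0.01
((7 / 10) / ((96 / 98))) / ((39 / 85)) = 1.56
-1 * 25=-25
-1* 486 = -486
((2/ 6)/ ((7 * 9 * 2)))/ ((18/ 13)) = 13/ 6804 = 0.00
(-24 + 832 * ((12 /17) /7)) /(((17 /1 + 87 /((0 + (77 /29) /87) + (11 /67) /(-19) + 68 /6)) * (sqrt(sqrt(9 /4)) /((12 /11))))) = 3501161280 * sqrt(6) /3964119551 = 2.16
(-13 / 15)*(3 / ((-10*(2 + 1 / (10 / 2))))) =13 / 110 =0.12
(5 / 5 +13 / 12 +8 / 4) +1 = 61 / 12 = 5.08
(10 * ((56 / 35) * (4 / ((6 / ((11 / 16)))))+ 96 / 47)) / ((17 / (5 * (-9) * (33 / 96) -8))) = -1469707 / 38352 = -38.32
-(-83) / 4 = 83 / 4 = 20.75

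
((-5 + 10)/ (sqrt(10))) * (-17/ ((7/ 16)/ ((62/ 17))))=-496 * sqrt(10)/ 7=-224.07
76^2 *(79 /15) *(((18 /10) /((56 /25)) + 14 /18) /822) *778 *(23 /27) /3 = 406724231842 /31459995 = 12928.30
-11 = -11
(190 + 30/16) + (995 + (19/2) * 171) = 22491/8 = 2811.38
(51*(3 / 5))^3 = 3581577 / 125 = 28652.62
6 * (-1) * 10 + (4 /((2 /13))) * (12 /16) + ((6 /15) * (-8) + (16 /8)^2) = -39.70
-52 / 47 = -1.11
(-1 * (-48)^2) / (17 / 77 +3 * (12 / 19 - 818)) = 3370752 / 3587107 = 0.94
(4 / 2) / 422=1 / 211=0.00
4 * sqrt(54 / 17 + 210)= 8 * sqrt(15402) / 17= 58.40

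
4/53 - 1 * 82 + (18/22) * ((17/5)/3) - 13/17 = -81.76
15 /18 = 5 /6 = 0.83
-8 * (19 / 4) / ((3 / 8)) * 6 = -608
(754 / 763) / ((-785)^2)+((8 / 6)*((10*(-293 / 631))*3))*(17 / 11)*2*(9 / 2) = -843107380789486 / 3263517124175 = -258.34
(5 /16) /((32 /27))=135 /512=0.26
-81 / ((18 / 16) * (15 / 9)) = -216 / 5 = -43.20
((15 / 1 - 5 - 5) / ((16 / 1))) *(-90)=-225 / 8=-28.12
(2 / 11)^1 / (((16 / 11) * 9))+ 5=361 / 72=5.01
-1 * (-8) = 8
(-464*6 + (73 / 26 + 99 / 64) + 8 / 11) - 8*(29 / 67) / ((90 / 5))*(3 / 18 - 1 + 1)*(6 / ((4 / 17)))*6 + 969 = -3338462443 / 1839552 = -1814.82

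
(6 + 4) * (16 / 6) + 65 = 275 / 3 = 91.67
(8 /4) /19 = 2 /19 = 0.11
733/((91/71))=52043/91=571.90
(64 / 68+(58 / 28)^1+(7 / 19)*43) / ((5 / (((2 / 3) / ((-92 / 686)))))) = -181643 / 9690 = -18.75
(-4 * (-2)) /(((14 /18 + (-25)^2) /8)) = 9 /88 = 0.10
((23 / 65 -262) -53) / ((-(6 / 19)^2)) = 1845793 / 585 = 3155.20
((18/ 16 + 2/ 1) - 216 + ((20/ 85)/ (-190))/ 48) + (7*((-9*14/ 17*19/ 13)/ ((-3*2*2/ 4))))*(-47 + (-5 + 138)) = 1960.86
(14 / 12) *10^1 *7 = 245 / 3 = 81.67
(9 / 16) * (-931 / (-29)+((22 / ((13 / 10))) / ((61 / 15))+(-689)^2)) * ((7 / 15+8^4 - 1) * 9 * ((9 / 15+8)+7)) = 1358196123209436 / 8845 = 153555242872.75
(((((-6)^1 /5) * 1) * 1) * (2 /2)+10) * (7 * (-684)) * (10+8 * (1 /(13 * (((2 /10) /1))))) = -7162848 /13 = -550988.31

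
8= 8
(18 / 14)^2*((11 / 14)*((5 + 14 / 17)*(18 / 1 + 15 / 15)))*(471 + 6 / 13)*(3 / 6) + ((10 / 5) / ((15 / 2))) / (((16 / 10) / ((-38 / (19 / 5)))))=30814562717 / 909636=33875.71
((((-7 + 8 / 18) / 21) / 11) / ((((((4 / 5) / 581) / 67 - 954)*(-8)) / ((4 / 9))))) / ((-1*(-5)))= -0.00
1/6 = 0.17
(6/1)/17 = 6/17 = 0.35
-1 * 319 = -319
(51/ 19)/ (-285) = -17/ 1805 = -0.01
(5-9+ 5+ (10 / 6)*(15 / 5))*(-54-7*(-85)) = 3246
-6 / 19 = -0.32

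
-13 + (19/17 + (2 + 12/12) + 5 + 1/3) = -181/51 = -3.55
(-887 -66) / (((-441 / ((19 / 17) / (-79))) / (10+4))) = -36214 / 84609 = -0.43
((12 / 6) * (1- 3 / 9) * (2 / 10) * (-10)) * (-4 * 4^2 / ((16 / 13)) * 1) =416 / 3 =138.67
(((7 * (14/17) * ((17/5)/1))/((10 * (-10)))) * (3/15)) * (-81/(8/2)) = 3969/5000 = 0.79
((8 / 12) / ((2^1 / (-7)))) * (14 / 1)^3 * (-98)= 1882384 / 3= 627461.33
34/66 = 17/33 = 0.52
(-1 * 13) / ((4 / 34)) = -110.50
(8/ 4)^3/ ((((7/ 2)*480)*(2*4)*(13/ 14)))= 1/ 1560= 0.00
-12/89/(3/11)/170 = -22/7565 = -0.00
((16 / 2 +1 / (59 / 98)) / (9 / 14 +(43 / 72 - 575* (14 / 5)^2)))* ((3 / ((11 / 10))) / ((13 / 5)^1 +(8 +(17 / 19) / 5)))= -25585875 / 47172580576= -0.00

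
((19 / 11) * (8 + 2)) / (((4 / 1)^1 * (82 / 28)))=665 / 451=1.47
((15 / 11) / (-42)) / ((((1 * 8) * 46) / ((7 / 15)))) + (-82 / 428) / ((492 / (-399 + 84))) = 318673 / 2598816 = 0.12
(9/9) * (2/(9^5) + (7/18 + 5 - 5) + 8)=990715/118098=8.39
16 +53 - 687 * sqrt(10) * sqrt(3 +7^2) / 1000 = 69 - 687 * sqrt(130) / 500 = 53.33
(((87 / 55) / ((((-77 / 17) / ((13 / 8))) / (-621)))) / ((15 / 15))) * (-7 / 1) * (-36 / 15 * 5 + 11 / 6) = 242779329 / 9680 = 25080.51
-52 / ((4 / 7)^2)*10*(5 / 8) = -15925 / 16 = -995.31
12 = 12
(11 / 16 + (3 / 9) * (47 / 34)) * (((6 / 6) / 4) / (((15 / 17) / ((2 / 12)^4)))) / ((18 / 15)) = 937 / 4478976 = 0.00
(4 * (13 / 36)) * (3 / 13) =1 / 3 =0.33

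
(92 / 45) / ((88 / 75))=115 / 66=1.74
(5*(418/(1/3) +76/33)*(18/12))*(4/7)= 414580/77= 5384.16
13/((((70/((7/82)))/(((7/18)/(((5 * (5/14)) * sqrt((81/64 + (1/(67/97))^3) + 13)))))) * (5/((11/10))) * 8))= 469469 * sqrt(22311515297)/3071995949475000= 0.00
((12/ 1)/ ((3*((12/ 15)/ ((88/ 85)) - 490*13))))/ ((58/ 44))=-1936/ 4063567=-0.00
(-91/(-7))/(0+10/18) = 117/5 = 23.40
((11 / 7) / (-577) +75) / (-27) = -302914 / 109053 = -2.78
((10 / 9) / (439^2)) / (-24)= -5 / 20813868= -0.00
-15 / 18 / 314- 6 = -11309 / 1884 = -6.00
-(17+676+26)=-719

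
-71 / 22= -3.23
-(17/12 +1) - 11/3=-73/12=-6.08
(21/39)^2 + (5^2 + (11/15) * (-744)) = -439662/845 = -520.31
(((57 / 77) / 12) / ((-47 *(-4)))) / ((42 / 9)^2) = 171 / 11349184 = 0.00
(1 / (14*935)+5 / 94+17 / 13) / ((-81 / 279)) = -168716663 / 35990955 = -4.69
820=820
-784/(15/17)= -13328/15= -888.53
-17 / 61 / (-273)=17 / 16653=0.00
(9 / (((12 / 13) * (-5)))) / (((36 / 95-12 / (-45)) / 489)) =-1087047 / 736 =-1476.97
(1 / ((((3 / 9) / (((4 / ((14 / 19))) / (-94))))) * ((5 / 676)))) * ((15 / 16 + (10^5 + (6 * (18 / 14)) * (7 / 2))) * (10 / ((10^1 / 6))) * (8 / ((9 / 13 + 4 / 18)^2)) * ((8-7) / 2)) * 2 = -134469059.98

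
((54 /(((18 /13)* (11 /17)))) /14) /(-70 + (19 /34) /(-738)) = -8317998 /135247343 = -0.06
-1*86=-86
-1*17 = -17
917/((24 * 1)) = 917/24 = 38.21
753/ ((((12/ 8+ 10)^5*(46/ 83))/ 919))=918985296/ 148035889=6.21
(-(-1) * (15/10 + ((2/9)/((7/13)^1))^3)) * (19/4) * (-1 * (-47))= 701266649/2000376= 350.57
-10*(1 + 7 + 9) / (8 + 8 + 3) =-170 / 19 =-8.95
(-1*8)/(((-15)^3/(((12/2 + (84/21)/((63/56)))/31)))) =688/941625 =0.00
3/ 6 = 1/ 2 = 0.50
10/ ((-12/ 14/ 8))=-280/ 3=-93.33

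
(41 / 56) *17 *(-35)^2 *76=2317525 / 2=1158762.50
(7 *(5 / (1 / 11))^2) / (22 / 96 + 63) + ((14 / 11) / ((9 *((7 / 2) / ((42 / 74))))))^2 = 303058634368 / 904940487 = 334.89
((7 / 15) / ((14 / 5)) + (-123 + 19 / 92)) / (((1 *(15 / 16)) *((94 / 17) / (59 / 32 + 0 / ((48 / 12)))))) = -6789307 / 155664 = -43.62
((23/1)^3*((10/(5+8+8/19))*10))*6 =9246920/17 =543936.47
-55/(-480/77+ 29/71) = 300685/31847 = 9.44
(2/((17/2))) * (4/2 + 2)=16/17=0.94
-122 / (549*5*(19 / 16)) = -32 / 855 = -0.04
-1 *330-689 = -1019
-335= -335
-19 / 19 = -1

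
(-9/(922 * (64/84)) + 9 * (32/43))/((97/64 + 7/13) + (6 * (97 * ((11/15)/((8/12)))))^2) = 2756291850/168992033580811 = 0.00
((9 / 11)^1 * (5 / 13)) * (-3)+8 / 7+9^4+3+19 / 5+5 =32897859 / 5005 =6573.00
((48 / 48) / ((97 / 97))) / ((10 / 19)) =19 / 10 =1.90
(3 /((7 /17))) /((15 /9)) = 153 /35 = 4.37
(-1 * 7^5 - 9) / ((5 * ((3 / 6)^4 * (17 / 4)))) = -1076224 / 85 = -12661.46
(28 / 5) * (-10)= -56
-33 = -33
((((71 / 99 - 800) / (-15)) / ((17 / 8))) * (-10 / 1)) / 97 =-1266064 / 489753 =-2.59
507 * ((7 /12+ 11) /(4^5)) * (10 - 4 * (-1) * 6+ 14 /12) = 4956601 /24576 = 201.68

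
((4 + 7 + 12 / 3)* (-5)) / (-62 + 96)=-75 / 34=-2.21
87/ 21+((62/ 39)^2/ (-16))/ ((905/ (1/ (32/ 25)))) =1021883677/ 246669696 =4.14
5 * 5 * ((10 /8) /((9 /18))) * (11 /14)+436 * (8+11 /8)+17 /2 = 116063 /28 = 4145.11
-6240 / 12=-520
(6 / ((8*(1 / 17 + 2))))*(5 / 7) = 51 / 196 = 0.26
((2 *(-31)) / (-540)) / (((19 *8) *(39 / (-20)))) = -31 / 80028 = -0.00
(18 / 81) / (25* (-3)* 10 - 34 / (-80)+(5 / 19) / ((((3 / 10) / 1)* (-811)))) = -1232720 / 4158078423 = -0.00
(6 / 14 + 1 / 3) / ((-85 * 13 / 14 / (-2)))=64 / 3315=0.02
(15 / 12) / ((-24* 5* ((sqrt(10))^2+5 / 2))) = -0.00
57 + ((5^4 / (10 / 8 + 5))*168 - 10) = 16847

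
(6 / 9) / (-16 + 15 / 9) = -2 / 43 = -0.05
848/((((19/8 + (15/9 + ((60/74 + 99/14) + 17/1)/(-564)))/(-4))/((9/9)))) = -247744896/291973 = -848.52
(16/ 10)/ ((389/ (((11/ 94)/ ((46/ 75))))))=330/ 420509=0.00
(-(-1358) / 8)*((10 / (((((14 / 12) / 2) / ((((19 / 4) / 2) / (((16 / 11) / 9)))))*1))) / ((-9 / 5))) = -1520475 / 64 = -23757.42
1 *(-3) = -3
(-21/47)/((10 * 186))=-7/29140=-0.00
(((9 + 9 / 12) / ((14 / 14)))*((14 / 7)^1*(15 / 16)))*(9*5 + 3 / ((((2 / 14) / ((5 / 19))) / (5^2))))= 254475 / 76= 3348.36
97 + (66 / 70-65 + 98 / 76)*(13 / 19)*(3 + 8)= -9486593 / 25270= -375.41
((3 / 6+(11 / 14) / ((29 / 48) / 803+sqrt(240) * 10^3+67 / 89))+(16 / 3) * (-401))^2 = 64326708364430671718297846876383677217702290286016521 / 14070457520727514585064763468947022931034283684 -21887223319752092026815342159214183574016000 * sqrt(15) / 390846042242430960696243429692972859195396769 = 4571756.48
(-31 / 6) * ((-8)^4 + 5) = -42377 / 2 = -21188.50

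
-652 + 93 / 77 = -50111 / 77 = -650.79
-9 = -9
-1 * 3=-3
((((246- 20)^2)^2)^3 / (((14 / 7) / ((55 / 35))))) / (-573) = -97648136401118318840577415168 / 4011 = -24345085116210002204083130.00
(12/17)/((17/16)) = 192/289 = 0.66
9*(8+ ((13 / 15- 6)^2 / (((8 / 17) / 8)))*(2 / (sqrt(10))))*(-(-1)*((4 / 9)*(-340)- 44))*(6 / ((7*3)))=-50569288*sqrt(10) / 1125- 28096 / 7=-146159.61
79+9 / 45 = 396 / 5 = 79.20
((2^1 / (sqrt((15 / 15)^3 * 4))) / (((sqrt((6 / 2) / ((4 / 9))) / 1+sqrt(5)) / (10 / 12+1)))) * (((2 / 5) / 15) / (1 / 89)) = 1958 / (225 * (2 * sqrt(5)+3 * sqrt(3))) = 0.90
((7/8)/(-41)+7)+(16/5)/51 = 588943/83640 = 7.04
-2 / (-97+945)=-1 / 424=-0.00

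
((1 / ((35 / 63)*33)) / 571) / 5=3 / 157025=0.00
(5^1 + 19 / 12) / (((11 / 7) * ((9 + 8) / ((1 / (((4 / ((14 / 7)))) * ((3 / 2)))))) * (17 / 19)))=10507 / 114444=0.09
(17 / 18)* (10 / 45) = 0.21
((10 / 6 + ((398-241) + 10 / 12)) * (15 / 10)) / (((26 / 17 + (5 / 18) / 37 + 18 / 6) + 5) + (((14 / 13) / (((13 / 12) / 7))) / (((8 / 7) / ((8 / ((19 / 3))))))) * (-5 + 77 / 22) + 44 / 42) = -11070079839 / 44051498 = -251.30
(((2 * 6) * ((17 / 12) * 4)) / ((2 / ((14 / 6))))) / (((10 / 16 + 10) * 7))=1.07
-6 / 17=-0.35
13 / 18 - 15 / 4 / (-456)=3997 / 5472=0.73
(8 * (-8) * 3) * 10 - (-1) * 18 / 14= -13431 / 7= -1918.71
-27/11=-2.45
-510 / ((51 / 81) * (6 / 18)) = -2430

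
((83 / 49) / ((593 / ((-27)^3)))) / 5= -1633689 / 145285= -11.24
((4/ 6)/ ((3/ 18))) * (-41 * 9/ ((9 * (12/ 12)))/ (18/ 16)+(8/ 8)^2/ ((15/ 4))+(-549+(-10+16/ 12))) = -106892/ 45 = -2375.38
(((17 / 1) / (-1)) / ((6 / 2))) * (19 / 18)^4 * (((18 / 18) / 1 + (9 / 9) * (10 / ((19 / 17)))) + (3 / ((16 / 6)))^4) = -3881597267 / 47775744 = -81.25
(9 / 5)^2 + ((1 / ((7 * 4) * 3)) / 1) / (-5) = 6799 / 2100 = 3.24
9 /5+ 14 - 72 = -281 /5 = -56.20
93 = 93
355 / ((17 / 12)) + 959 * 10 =167290 / 17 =9840.59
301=301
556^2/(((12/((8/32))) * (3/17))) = 328457/9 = 36495.22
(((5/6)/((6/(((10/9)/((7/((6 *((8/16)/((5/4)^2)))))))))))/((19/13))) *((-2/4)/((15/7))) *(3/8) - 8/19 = -0.42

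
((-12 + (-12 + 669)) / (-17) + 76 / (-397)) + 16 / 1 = -149373 / 6749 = -22.13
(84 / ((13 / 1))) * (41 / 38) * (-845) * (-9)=1007370 / 19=53019.47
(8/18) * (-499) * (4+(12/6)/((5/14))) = -31936/15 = -2129.07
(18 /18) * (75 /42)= 25 /14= 1.79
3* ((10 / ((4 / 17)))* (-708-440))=-146370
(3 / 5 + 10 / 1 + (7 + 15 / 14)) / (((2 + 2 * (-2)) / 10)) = -1307 / 14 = -93.36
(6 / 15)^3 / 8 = 1 / 125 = 0.01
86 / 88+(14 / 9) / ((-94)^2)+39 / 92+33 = 34.40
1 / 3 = 0.33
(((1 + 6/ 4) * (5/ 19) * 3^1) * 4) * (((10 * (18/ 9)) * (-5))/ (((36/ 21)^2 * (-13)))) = 30625/ 1482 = 20.66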